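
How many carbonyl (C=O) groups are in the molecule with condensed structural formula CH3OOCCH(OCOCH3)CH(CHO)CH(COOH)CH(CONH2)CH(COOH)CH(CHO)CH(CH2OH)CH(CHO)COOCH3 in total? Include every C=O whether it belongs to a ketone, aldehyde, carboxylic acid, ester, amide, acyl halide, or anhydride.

CH3OOC: ester, 1 C=O (running total 1).
CH(OCOCH3): ester, 1 C=O (running total 2).
CH(CHO): aldehyde, 1 C=O (running total 3).
CH(COOH): carboxylic acid, 1 C=O (running total 4).
CH(CONH2): amide, 1 C=O (running total 5).
CH(COOH): carboxylic acid, 1 C=O (running total 6).
CH(CHO): aldehyde, 1 C=O (running total 7).
CH(CHO): aldehyde, 1 C=O (running total 8).
COOCH3: ester, 1 C=O (running total 9).

9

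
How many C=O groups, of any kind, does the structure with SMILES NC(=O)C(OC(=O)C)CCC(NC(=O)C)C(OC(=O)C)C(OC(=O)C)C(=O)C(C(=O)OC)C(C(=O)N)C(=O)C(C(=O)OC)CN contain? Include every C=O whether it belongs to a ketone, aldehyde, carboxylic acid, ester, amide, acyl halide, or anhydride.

H2NCO: amide, 1 C=O (running total 1).
CH(OCOCH3): ester, 1 C=O (running total 2).
CH(NHCOCH3): amide, 1 C=O (running total 3).
CH(OCOCH3): ester, 1 C=O (running total 4).
CH(OCOCH3): ester, 1 C=O (running total 5).
CO: ketone, 1 C=O (running total 6).
CH(COOCH3): ester, 1 C=O (running total 7).
CH(CONH2): amide, 1 C=O (running total 8).
CO: ketone, 1 C=O (running total 9).
CH(COOCH3): ester, 1 C=O (running total 10).

10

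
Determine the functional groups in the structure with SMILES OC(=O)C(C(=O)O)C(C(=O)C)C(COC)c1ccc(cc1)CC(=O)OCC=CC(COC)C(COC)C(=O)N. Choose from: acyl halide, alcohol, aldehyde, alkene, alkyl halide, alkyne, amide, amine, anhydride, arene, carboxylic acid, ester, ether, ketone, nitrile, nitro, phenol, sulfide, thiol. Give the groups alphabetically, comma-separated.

–COOH: carbonyl C bonded to –OH and C → carboxylic acid (the –OH is not a separate alcohol).
pendant –COOH: carbonyl C bonded to C and –OH → carboxylic acid.
pendant –COCH3: carbonyl C bonded to two carbons → ketone.
pendant –CH2OCH3: C–O–C linkage → ether.
para-disubstituted benzene ring → arene.
–C(=O)–O–C with C on the carbonyl side → ester.
C=C double bond → alkene.
pendant –CH2OCH3: C–O–C linkage → ether.
pendant –CH2OCH3: C–O–C linkage → ether.
–C(=O)NH2: carbonyl C bonded to C and to N → amide (the N is not a separate amine).

alkene, amide, arene, carboxylic acid, ester, ether, ketone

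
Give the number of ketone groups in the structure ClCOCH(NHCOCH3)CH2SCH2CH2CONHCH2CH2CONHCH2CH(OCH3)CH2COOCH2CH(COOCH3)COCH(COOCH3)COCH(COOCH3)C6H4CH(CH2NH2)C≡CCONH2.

Working along the chain:
  ClCO: –C(=O)Cl: carbonyl C bonded to C and to a halogen → acyl halide (not alkyl halide).
  CH(NHCOCH3): pendant –NHC(=O)CH3: N bonded to a carbonyl → amide (not amine).
  CH2SCH2: C–S–C linkage → sulfide (thioether).
  CH2CONHCH2: –C(=O)–N– linkage → amide (the N is not an amine).
  CH2CONHCH2: –C(=O)–N– linkage → amide (the N is not an amine).
  CH(OCH3): pendant –OCH3: C–O–C with sp³ C, no adjacent C=O → ether.
  CH2COOCH2: –C(=O)–O–C with C on the carbonyl side → ester.
  CH(COOCH3): pendant –COOCH3: carbonyl C bonded to C and –OCH3 → ester.
  CO: –C(=O)– with carbon on both sides → ketone.
  CH(COOCH3): pendant –COOCH3: carbonyl C bonded to C and –OCH3 → ester.
  CO: –C(=O)– with carbon on both sides → ketone.
  CH(COOCH3): pendant –COOCH3: carbonyl C bonded to C and –OCH3 → ester.
  C6H4: para-disubstituted benzene ring → arene.
  CH(CH2NH2): pendant –CH2NH2: N on sp³ C, no adjacent C=O → amine.
  C≡C: C≡C triple bond → alkyne.
  CONH2: –C(=O)NH2: carbonyl C bonded to C and to N → amide (the N is not a separate amine).
Ketone appears at: CO, CO → 2.

2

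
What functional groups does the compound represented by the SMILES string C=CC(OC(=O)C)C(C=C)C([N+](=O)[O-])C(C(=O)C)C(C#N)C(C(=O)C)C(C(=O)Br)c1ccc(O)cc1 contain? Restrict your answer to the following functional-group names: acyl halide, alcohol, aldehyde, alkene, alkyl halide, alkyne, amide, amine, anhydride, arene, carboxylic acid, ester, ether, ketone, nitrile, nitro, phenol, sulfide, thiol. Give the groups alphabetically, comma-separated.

acyl halide, alkene, arene, ester, ketone, nitrile, nitro, phenol

Working along the chain:
  CH2=CH: C=C double bond → alkene.
  CH(OCOCH3): pendant –OC(=O)CH3: an acyloxy group → ester.
  CH(CH=CH2): pendant –CH=CH2: C=C double bond → alkene.
  CH(NO2): –NO2 on an sp³ carbon → nitro (the N=O is not a carbonyl).
  CH(COCH3): pendant –COCH3: carbonyl C bonded to two carbons → ketone.
  CH(CN): pendant –C≡N: nitrile.
  CH(COCH3): pendant –COCH3: carbonyl C bonded to two carbons → ketone.
  CH(COBr): pendant –C(=O)X: carbonyl C bonded to C and halogen → acyl halide.
  C6H4OH: –OH attached directly to an aromatic ring → phenol (not alcohol); the ring itself is an arene.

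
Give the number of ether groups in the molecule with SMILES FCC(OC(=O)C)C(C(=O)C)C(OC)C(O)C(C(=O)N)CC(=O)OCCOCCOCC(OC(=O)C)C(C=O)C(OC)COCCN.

5

Reading the structure from left to right:
  FCH2: halogen on an sp³ carbon → alkyl halide.
  CH(OCOCH3): pendant –OC(=O)CH3: an acyloxy group → ester.
  CH(COCH3): pendant –COCH3: carbonyl C bonded to two carbons → ketone.
  CH(OCH3): pendant –OCH3: C–O–C with sp³ C, no adjacent C=O → ether.
  CH(OH): –OH on an sp³ carbon → alcohol (secondary).
  CH(CONH2): pendant –CONH2: carbonyl C bonded to C and N → amide.
  CH2COOCH2: –C(=O)–O–C with C on the carbonyl side → ester.
  CH2OCH2: C–O–C with sp³ carbons on both sides and no adjacent C=O → ether.
  CH2OCH2: C–O–C with sp³ carbons on both sides and no adjacent C=O → ether.
  CH(OCOCH3): pendant –OC(=O)CH3: an acyloxy group → ester.
  CH(CHO): pendant –CHO: carbonyl C bonded to C and H → aldehyde.
  CH(OCH3): pendant –OCH3: C–O–C with sp³ C, no adjacent C=O → ether.
  CH2OCH2: C–O–C with sp³ carbons on both sides and no adjacent C=O → ether.
  CH2NH2: –NH2 on an sp³ carbon with no adjacent C=O → amine.
Ether appears at: CH(OCH3), CH2OCH2, CH2OCH2, CH(OCH3), CH2OCH2 → 5.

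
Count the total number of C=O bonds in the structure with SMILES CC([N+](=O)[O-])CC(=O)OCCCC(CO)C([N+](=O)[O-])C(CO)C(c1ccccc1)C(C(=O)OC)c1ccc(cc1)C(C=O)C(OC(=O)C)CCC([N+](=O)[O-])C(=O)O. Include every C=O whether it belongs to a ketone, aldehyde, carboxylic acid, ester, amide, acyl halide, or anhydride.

CH2COOCH2: ester, 1 C=O (running total 1).
CH(COOCH3): ester, 1 C=O (running total 2).
CH(CHO): aldehyde, 1 C=O (running total 3).
CH(OCOCH3): ester, 1 C=O (running total 4).
COOH: carboxylic acid, 1 C=O (running total 5).

5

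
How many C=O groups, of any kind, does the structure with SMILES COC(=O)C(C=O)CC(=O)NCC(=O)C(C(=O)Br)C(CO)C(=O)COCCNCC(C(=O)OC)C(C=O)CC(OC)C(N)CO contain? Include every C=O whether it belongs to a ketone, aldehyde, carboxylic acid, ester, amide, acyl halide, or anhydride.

8

CH3OOC: ester, 1 C=O (running total 1).
CH(CHO): aldehyde, 1 C=O (running total 2).
CH2CONHCH2: amide, 1 C=O (running total 3).
CO: ketone, 1 C=O (running total 4).
CH(COBr): acyl halide, 1 C=O (running total 5).
CO: ketone, 1 C=O (running total 6).
CH(COOCH3): ester, 1 C=O (running total 7).
CH(CHO): aldehyde, 1 C=O (running total 8).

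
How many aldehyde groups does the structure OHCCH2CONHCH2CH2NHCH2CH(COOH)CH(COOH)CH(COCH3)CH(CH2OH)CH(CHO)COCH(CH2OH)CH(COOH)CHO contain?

Reading the structure from left to right:
  OHC: terminal –CHO: carbonyl C bonded to H and C → aldehyde.
  CH2CONHCH2: –C(=O)–N– linkage → amide (the N is not an amine).
  CH2NHCH2: C–N–C with sp³ carbons and no adjacent C=O → amine (secondary).
  CH(COOH): pendant –COOH: carbonyl C bonded to C and –OH → carboxylic acid.
  CH(COOH): pendant –COOH: carbonyl C bonded to C and –OH → carboxylic acid.
  CH(COCH3): pendant –COCH3: carbonyl C bonded to two carbons → ketone.
  CH(CH2OH): pendant –CH2OH on an sp³ backbone C → alcohol.
  CH(CHO): pendant –CHO: carbonyl C bonded to C and H → aldehyde.
  CO: –C(=O)– with carbon on both sides → ketone.
  CH(CH2OH): pendant –CH2OH on an sp³ backbone C → alcohol.
  CH(COOH): pendant –COOH: carbonyl C bonded to C and –OH → carboxylic acid.
  CHO: terminal –CHO: carbonyl C bonded to H and C → aldehyde.
Aldehyde appears at: OHC, CH(CHO), CHO → 3.

3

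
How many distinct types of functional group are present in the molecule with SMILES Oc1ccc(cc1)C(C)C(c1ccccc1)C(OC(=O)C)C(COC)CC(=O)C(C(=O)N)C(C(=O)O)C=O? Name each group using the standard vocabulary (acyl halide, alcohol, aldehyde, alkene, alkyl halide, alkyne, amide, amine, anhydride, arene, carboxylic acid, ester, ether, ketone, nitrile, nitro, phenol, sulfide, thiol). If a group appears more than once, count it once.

Working along the chain:
  HOC6H4: –OH attached directly to an aromatic ring → phenol (not alcohol); the ring itself is an arene.
  CH(C6H5): pendant –C6H5: benzene ring → arene.
  CH(OCOCH3): pendant –OC(=O)CH3: an acyloxy group → ester.
  CH(CH2OCH3): pendant –CH2OCH3: C–O–C linkage → ether.
  CO: –C(=O)– with carbon on both sides → ketone.
  CH(CONH2): pendant –CONH2: carbonyl C bonded to C and N → amide.
  CH(COOH): pendant –COOH: carbonyl C bonded to C and –OH → carboxylic acid.
  CHO: terminal –CHO: carbonyl C bonded to H and C → aldehyde.
Distinct types present: aldehyde, amide, arene, carboxylic acid, ester, ether, ketone, phenol.

8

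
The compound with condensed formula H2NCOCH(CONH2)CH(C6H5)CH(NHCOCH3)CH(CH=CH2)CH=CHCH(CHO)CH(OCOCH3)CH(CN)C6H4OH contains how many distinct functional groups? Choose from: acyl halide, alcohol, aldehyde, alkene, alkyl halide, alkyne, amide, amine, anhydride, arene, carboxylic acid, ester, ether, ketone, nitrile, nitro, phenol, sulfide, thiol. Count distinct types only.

Working along the chain:
  H2NCO: –C(=O)NH2: carbonyl C bonded to C and to N → amide (the N is not a separate amine).
  CH(CONH2): pendant –CONH2: carbonyl C bonded to C and N → amide.
  CH(C6H5): pendant –C6H5: benzene ring → arene.
  CH(NHCOCH3): pendant –NHC(=O)CH3: N bonded to a carbonyl → amide (not amine).
  CH(CH=CH2): pendant –CH=CH2: C=C double bond → alkene.
  CH=CH: C=C double bond → alkene.
  CH(CHO): pendant –CHO: carbonyl C bonded to C and H → aldehyde.
  CH(OCOCH3): pendant –OC(=O)CH3: an acyloxy group → ester.
  CH(CN): pendant –C≡N: nitrile.
  C6H4OH: –OH attached directly to an aromatic ring → phenol (not alcohol); the ring itself is an arene.
Distinct types present: aldehyde, alkene, amide, arene, ester, nitrile, phenol.

7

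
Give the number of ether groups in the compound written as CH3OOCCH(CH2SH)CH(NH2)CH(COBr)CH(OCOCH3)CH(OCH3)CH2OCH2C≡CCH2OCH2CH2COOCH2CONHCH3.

Working along the chain:
  CH3OOC: CH3O–C(=O)–: carbonyl C bonded to C and to –OCH3 → ester (not ketone + ether).
  CH(CH2SH): pendant –CH2SH → thiol.
  CH(NH2): –NH2 on an sp³ carbon with no adjacent C=O → amine.
  CH(COBr): pendant –C(=O)X: carbonyl C bonded to C and halogen → acyl halide.
  CH(OCOCH3): pendant –OC(=O)CH3: an acyloxy group → ester.
  CH(OCH3): pendant –OCH3: C–O–C with sp³ C, no adjacent C=O → ether.
  CH2OCH2: C–O–C with sp³ carbons on both sides and no adjacent C=O → ether.
  C≡C: C≡C triple bond → alkyne.
  CH2OCH2: C–O–C with sp³ carbons on both sides and no adjacent C=O → ether.
  CH2COOCH2: –C(=O)–O–C with C on the carbonyl side → ester.
  CONHCH3: –C(=O)NHCH3: carbonyl C bonded to C and to N → amide (the N is not an amine).
Ether appears at: CH(OCH3), CH2OCH2, CH2OCH2 → 3.

3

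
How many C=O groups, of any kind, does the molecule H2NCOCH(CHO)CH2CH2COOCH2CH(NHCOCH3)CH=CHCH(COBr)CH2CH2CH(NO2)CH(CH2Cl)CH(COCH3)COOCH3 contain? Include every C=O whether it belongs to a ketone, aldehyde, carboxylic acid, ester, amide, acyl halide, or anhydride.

H2NCO: amide, 1 C=O (running total 1).
CH(CHO): aldehyde, 1 C=O (running total 2).
CH2COOCH2: ester, 1 C=O (running total 3).
CH(NHCOCH3): amide, 1 C=O (running total 4).
CH(COBr): acyl halide, 1 C=O (running total 5).
CH(COCH3): ketone, 1 C=O (running total 6).
COOCH3: ester, 1 C=O (running total 7).

7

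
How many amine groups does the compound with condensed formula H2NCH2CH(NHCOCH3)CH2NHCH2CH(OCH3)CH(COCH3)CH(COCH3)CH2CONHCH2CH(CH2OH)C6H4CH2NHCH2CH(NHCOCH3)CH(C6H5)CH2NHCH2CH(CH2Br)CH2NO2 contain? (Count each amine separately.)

4

Taking each segment in turn:
  H2NCH2: –NH2 on an sp³ carbon with no adjacent C=O → amine.
  CH(NHCOCH3): pendant –NHC(=O)CH3: N bonded to a carbonyl → amide (not amine).
  CH2NHCH2: C–N–C with sp³ carbons and no adjacent C=O → amine (secondary).
  CH(OCH3): pendant –OCH3: C–O–C with sp³ C, no adjacent C=O → ether.
  CH(COCH3): pendant –COCH3: carbonyl C bonded to two carbons → ketone.
  CH(COCH3): pendant –COCH3: carbonyl C bonded to two carbons → ketone.
  CH2CONHCH2: –C(=O)–N– linkage → amide (the N is not an amine).
  CH(CH2OH): pendant –CH2OH on an sp³ backbone C → alcohol.
  C6H4: para-disubstituted benzene ring → arene.
  CH2NHCH2: C–N–C with sp³ carbons and no adjacent C=O → amine (secondary).
  CH(NHCOCH3): pendant –NHC(=O)CH3: N bonded to a carbonyl → amide (not amine).
  CH(C6H5): pendant –C6H5: benzene ring → arene.
  CH2NHCH2: C–N–C with sp³ carbons and no adjacent C=O → amine (secondary).
  CH(CH2Br): pendant –CH2X: halogen on sp³ carbon → alkyl halide.
  CH2NO2: –NO2 on carbon → nitro group.
Amine appears at: H2NCH2, CH2NHCH2, CH2NHCH2, CH2NHCH2 → 4.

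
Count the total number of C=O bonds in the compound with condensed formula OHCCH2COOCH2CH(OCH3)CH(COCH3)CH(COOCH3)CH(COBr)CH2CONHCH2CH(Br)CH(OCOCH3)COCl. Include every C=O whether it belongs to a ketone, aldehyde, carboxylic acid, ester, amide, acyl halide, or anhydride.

OHC: aldehyde, 1 C=O (running total 1).
CH2COOCH2: ester, 1 C=O (running total 2).
CH(COCH3): ketone, 1 C=O (running total 3).
CH(COOCH3): ester, 1 C=O (running total 4).
CH(COBr): acyl halide, 1 C=O (running total 5).
CH2CONHCH2: amide, 1 C=O (running total 6).
CH(OCOCH3): ester, 1 C=O (running total 7).
COCl: acyl halide, 1 C=O (running total 8).

8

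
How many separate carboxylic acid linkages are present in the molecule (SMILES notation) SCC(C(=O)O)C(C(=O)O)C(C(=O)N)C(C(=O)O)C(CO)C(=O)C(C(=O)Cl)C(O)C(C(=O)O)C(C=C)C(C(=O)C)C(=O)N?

4

–SH on an sp³ carbon → thiol.
pendant –COOH: carbonyl C bonded to C and –OH → carboxylic acid.
pendant –COOH: carbonyl C bonded to C and –OH → carboxylic acid.
pendant –CONH2: carbonyl C bonded to C and N → amide.
pendant –COOH: carbonyl C bonded to C and –OH → carboxylic acid.
pendant –CH2OH on an sp³ backbone C → alcohol.
–C(=O)– with carbon on both sides → ketone.
pendant –C(=O)X: carbonyl C bonded to C and halogen → acyl halide.
–OH on an sp³ carbon → alcohol (secondary).
pendant –COOH: carbonyl C bonded to C and –OH → carboxylic acid.
pendant –CH=CH2: C=C double bond → alkene.
pendant –COCH3: carbonyl C bonded to two carbons → ketone.
–C(=O)NH2: carbonyl C bonded to C and to N → amide (the N is not a separate amine).
Carboxylic acid appears at: CH(COOH), CH(COOH), CH(COOH), CH(COOH) → 4.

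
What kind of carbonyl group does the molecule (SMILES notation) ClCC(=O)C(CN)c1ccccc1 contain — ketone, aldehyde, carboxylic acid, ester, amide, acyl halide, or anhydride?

The carbonyl is in the CO segment: –C(=O)– with carbon on both sides → ketone.

ketone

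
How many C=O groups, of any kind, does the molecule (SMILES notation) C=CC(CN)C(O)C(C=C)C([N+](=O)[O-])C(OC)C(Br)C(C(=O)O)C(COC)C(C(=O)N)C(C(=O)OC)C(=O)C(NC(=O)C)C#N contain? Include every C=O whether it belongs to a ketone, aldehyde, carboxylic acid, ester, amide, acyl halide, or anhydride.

5

CH(COOH): carboxylic acid, 1 C=O (running total 1).
CH(CONH2): amide, 1 C=O (running total 2).
CH(COOCH3): ester, 1 C=O (running total 3).
CO: ketone, 1 C=O (running total 4).
CH(NHCOCH3): amide, 1 C=O (running total 5).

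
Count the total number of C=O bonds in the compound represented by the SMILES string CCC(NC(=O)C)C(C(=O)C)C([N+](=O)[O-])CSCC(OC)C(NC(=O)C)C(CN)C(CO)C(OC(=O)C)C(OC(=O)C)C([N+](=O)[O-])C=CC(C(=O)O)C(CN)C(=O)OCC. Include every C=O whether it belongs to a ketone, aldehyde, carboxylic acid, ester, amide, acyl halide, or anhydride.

7

CH(NHCOCH3): amide, 1 C=O (running total 1).
CH(COCH3): ketone, 1 C=O (running total 2).
CH(NHCOCH3): amide, 1 C=O (running total 3).
CH(OCOCH3): ester, 1 C=O (running total 4).
CH(OCOCH3): ester, 1 C=O (running total 5).
CH(COOH): carboxylic acid, 1 C=O (running total 6).
COOCH2CH3: ester, 1 C=O (running total 7).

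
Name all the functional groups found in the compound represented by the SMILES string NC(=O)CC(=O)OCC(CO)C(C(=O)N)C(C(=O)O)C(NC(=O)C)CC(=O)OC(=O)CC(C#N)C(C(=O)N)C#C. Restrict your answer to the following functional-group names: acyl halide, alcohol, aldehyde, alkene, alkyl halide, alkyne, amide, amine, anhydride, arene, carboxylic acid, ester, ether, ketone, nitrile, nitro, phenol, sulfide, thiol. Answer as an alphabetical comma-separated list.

Working along the chain:
  H2NCO: –C(=O)NH2: carbonyl C bonded to C and to N → amide (the N is not a separate amine).
  CH2COOCH2: –C(=O)–O–C with C on the carbonyl side → ester.
  CH(CH2OH): pendant –CH2OH on an sp³ backbone C → alcohol.
  CH(CONH2): pendant –CONH2: carbonyl C bonded to C and N → amide.
  CH(COOH): pendant –COOH: carbonyl C bonded to C and –OH → carboxylic acid.
  CH(NHCOCH3): pendant –NHC(=O)CH3: N bonded to a carbonyl → amide (not amine).
  CH2CO-O-COCH2: two acyl groups sharing one oxygen, –C(=O)–O–C(=O)– → anhydride.
  CH(CN): pendant –C≡N: nitrile.
  CH(CONH2): pendant –CONH2: carbonyl C bonded to C and N → amide.
  C≡CH: C≡C triple bond → alkyne.

alcohol, alkyne, amide, anhydride, carboxylic acid, ester, nitrile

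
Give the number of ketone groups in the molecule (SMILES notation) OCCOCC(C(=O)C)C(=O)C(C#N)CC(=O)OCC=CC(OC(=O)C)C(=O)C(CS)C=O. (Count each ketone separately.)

3

Reading the structure from left to right:
  HOCH2: HO– on an sp³ carbon → alcohol.
  CH2OCH2: C–O–C with sp³ carbons on both sides and no adjacent C=O → ether.
  CH(COCH3): pendant –COCH3: carbonyl C bonded to two carbons → ketone.
  CO: –C(=O)– with carbon on both sides → ketone.
  CH(CN): pendant –C≡N: nitrile.
  CH2COOCH2: –C(=O)–O–C with C on the carbonyl side → ester.
  CH=CH: C=C double bond → alkene.
  CH(OCOCH3): pendant –OC(=O)CH3: an acyloxy group → ester.
  CO: –C(=O)– with carbon on both sides → ketone.
  CH(CH2SH): pendant –CH2SH → thiol.
  CHO: terminal –CHO: carbonyl C bonded to H and C → aldehyde.
Ketone appears at: CH(COCH3), CO, CO → 3.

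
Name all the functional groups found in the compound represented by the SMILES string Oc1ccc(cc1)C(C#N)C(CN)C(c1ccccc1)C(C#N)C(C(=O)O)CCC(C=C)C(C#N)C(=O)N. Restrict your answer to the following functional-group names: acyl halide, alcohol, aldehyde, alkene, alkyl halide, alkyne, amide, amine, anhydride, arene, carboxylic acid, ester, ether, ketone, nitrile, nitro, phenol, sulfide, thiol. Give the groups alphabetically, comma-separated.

alkene, amide, amine, arene, carboxylic acid, nitrile, phenol

–OH attached directly to an aromatic ring → phenol (not alcohol); the ring itself is an arene.
pendant –C≡N: nitrile.
pendant –CH2NH2: N on sp³ C, no adjacent C=O → amine.
pendant –C6H5: benzene ring → arene.
pendant –C≡N: nitrile.
pendant –COOH: carbonyl C bonded to C and –OH → carboxylic acid.
pendant –CH=CH2: C=C double bond → alkene.
pendant –C≡N: nitrile.
–C(=O)NH2: carbonyl C bonded to C and to N → amide (the N is not a separate amine).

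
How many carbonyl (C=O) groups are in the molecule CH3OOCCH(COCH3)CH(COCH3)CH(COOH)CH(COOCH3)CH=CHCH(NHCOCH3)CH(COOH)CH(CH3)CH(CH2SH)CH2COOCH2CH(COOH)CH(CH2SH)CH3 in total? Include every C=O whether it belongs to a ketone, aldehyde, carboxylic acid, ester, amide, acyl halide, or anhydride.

9

CH3OOC: ester, 1 C=O (running total 1).
CH(COCH3): ketone, 1 C=O (running total 2).
CH(COCH3): ketone, 1 C=O (running total 3).
CH(COOH): carboxylic acid, 1 C=O (running total 4).
CH(COOCH3): ester, 1 C=O (running total 5).
CH(NHCOCH3): amide, 1 C=O (running total 6).
CH(COOH): carboxylic acid, 1 C=O (running total 7).
CH2COOCH2: ester, 1 C=O (running total 8).
CH(COOH): carboxylic acid, 1 C=O (running total 9).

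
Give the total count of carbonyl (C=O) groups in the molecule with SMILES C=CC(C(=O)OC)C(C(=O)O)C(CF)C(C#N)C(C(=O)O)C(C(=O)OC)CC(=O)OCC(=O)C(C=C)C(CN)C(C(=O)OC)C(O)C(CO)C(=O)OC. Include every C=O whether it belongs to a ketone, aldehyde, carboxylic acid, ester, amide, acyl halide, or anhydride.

CH(COOCH3): ester, 1 C=O (running total 1).
CH(COOH): carboxylic acid, 1 C=O (running total 2).
CH(COOH): carboxylic acid, 1 C=O (running total 3).
CH(COOCH3): ester, 1 C=O (running total 4).
CH2COOCH2: ester, 1 C=O (running total 5).
CO: ketone, 1 C=O (running total 6).
CH(COOCH3): ester, 1 C=O (running total 7).
COOCH3: ester, 1 C=O (running total 8).

8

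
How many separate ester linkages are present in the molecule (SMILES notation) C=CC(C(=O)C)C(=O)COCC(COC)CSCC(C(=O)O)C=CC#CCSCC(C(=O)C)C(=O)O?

Taking each segment in turn:
  CH2=CH: C=C double bond → alkene.
  CH(COCH3): pendant –COCH3: carbonyl C bonded to two carbons → ketone.
  CO: –C(=O)– with carbon on both sides → ketone.
  CH2OCH2: C–O–C with sp³ carbons on both sides and no adjacent C=O → ether.
  CH(CH2OCH3): pendant –CH2OCH3: C–O–C linkage → ether.
  CH2SCH2: C–S–C linkage → sulfide (thioether).
  CH(COOH): pendant –COOH: carbonyl C bonded to C and –OH → carboxylic acid.
  CH=CH: C=C double bond → alkene.
  C≡C: C≡C triple bond → alkyne.
  CH2SCH2: C–S–C linkage → sulfide (thioether).
  CH(COCH3): pendant –COCH3: carbonyl C bonded to two carbons → ketone.
  COOH: –COOH: carbonyl C bonded to –OH and C → carboxylic acid (the –OH is not a separate alcohol).
No segment is a ester: CH(COCH3) is ketone, not ester; CO is ketone, not ester; CH2OCH2 is ether, not ester. → 0.

0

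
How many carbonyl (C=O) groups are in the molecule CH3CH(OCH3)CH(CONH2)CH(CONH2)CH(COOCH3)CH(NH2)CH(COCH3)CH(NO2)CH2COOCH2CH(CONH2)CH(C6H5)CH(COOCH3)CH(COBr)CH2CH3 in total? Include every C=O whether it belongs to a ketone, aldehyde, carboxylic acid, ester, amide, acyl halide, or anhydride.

CH(CONH2): amide, 1 C=O (running total 1).
CH(CONH2): amide, 1 C=O (running total 2).
CH(COOCH3): ester, 1 C=O (running total 3).
CH(COCH3): ketone, 1 C=O (running total 4).
CH2COOCH2: ester, 1 C=O (running total 5).
CH(CONH2): amide, 1 C=O (running total 6).
CH(COOCH3): ester, 1 C=O (running total 7).
CH(COBr): acyl halide, 1 C=O (running total 8).

8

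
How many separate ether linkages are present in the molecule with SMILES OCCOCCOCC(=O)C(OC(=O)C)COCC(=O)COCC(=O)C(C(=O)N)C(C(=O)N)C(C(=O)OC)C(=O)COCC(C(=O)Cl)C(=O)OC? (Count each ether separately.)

Working along the chain:
  HOCH2: HO– on an sp³ carbon → alcohol.
  CH2OCH2: C–O–C with sp³ carbons on both sides and no adjacent C=O → ether.
  CH2OCH2: C–O–C with sp³ carbons on both sides and no adjacent C=O → ether.
  CO: –C(=O)– with carbon on both sides → ketone.
  CH(OCOCH3): pendant –OC(=O)CH3: an acyloxy group → ester.
  CH2OCH2: C–O–C with sp³ carbons on both sides and no adjacent C=O → ether.
  CO: –C(=O)– with carbon on both sides → ketone.
  CH2OCH2: C–O–C with sp³ carbons on both sides and no adjacent C=O → ether.
  CO: –C(=O)– with carbon on both sides → ketone.
  CH(CONH2): pendant –CONH2: carbonyl C bonded to C and N → amide.
  CH(CONH2): pendant –CONH2: carbonyl C bonded to C and N → amide.
  CH(COOCH3): pendant –COOCH3: carbonyl C bonded to C and –OCH3 → ester.
  CO: –C(=O)– with carbon on both sides → ketone.
  CH2OCH2: C–O–C with sp³ carbons on both sides and no adjacent C=O → ether.
  CH(COCl): pendant –C(=O)X: carbonyl C bonded to C and halogen → acyl halide.
  COOCH3: –C(=O)OCH3: carbonyl C bonded to C and to –OCH3 → ester (not ketone + ether).
Ether appears at: CH2OCH2, CH2OCH2, CH2OCH2, CH2OCH2, CH2OCH2 → 5.

5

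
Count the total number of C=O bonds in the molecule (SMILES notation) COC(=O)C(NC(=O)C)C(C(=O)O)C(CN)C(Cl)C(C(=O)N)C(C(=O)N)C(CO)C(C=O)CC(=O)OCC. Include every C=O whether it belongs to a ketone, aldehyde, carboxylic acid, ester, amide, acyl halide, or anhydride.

7

CH3OOC: ester, 1 C=O (running total 1).
CH(NHCOCH3): amide, 1 C=O (running total 2).
CH(COOH): carboxylic acid, 1 C=O (running total 3).
CH(CONH2): amide, 1 C=O (running total 4).
CH(CONH2): amide, 1 C=O (running total 5).
CH(CHO): aldehyde, 1 C=O (running total 6).
CH2COOCH2: ester, 1 C=O (running total 7).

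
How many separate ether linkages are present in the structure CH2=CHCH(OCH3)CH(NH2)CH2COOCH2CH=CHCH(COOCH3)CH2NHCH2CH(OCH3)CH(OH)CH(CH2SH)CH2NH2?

2

Reading the structure from left to right:
  CH2=CH: C=C double bond → alkene.
  CH(OCH3): pendant –OCH3: C–O–C with sp³ C, no adjacent C=O → ether.
  CH(NH2): –NH2 on an sp³ carbon with no adjacent C=O → amine.
  CH2COOCH2: –C(=O)–O–C with C on the carbonyl side → ester.
  CH=CH: C=C double bond → alkene.
  CH(COOCH3): pendant –COOCH3: carbonyl C bonded to C and –OCH3 → ester.
  CH2NHCH2: C–N–C with sp³ carbons and no adjacent C=O → amine (secondary).
  CH(OCH3): pendant –OCH3: C–O–C with sp³ C, no adjacent C=O → ether.
  CH(OH): –OH on an sp³ carbon → alcohol (secondary).
  CH(CH2SH): pendant –CH2SH → thiol.
  CH2NH2: –NH2 on an sp³ carbon with no adjacent C=O → amine.
Ether appears at: CH(OCH3), CH(OCH3) → 2.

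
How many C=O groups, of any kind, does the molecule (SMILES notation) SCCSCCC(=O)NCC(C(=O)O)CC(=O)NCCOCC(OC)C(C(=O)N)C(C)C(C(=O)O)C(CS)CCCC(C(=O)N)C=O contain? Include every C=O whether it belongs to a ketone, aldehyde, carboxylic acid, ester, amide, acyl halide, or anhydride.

7

CH2CONHCH2: amide, 1 C=O (running total 1).
CH(COOH): carboxylic acid, 1 C=O (running total 2).
CH2CONHCH2: amide, 1 C=O (running total 3).
CH(CONH2): amide, 1 C=O (running total 4).
CH(COOH): carboxylic acid, 1 C=O (running total 5).
CH(CONH2): amide, 1 C=O (running total 6).
CHO: aldehyde, 1 C=O (running total 7).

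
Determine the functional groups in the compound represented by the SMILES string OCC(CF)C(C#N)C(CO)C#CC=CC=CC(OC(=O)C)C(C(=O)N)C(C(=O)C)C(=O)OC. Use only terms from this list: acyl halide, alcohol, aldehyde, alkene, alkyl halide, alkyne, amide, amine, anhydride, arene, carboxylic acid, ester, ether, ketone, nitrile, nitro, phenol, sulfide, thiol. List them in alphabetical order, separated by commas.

alcohol, alkene, alkyl halide, alkyne, amide, ester, ketone, nitrile

Working along the chain:
  HOCH2: HO– on an sp³ carbon → alcohol.
  CH(CH2F): pendant –CH2X: halogen on sp³ carbon → alkyl halide.
  CH(CN): pendant –C≡N: nitrile.
  CH(CH2OH): pendant –CH2OH on an sp³ backbone C → alcohol.
  C≡C: C≡C triple bond → alkyne.
  CH=CH: C=C double bond → alkene.
  CH=CH: C=C double bond → alkene.
  CH(OCOCH3): pendant –OC(=O)CH3: an acyloxy group → ester.
  CH(CONH2): pendant –CONH2: carbonyl C bonded to C and N → amide.
  CH(COCH3): pendant –COCH3: carbonyl C bonded to two carbons → ketone.
  COOCH3: –C(=O)OCH3: carbonyl C bonded to C and to –OCH3 → ester (not ketone + ether).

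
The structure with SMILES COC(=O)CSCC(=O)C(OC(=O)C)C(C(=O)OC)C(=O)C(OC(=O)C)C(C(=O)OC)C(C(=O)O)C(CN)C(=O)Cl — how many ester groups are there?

5

Reading the structure from left to right:
  CH3OOC: CH3O–C(=O)–: carbonyl C bonded to C and to –OCH3 → ester (not ketone + ether).
  CH2SCH2: C–S–C linkage → sulfide (thioether).
  CO: –C(=O)– with carbon on both sides → ketone.
  CH(OCOCH3): pendant –OC(=O)CH3: an acyloxy group → ester.
  CH(COOCH3): pendant –COOCH3: carbonyl C bonded to C and –OCH3 → ester.
  CO: –C(=O)– with carbon on both sides → ketone.
  CH(OCOCH3): pendant –OC(=O)CH3: an acyloxy group → ester.
  CH(COOCH3): pendant –COOCH3: carbonyl C bonded to C and –OCH3 → ester.
  CH(COOH): pendant –COOH: carbonyl C bonded to C and –OH → carboxylic acid.
  CH(CH2NH2): pendant –CH2NH2: N on sp³ C, no adjacent C=O → amine.
  COCl: –C(=O)Cl: carbonyl C bonded to C and to a halogen → acyl halide (not alkyl halide).
Ester appears at: CH3OOC, CH(OCOCH3), CH(COOCH3), CH(OCOCH3), CH(COOCH3) → 5.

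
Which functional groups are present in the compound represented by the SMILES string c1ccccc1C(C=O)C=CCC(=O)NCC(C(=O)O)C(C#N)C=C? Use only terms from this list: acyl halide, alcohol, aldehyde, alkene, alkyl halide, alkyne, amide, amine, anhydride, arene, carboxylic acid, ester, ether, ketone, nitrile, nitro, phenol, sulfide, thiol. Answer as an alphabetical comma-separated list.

aldehyde, alkene, amide, arene, carboxylic acid, nitrile

Taking each segment in turn:
  C6H5: C6H5– phenyl ring → arene.
  CH(CHO): pendant –CHO: carbonyl C bonded to C and H → aldehyde.
  CH=CH: C=C double bond → alkene.
  CH2CONHCH2: –C(=O)–N– linkage → amide (the N is not an amine).
  CH(COOH): pendant –COOH: carbonyl C bonded to C and –OH → carboxylic acid.
  CH(CN): pendant –C≡N: nitrile.
  CH=CH2: C=C double bond → alkene.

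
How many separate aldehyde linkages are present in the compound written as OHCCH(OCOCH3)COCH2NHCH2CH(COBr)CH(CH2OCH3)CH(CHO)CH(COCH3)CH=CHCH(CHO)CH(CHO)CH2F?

terminal –CHO: carbonyl C bonded to H and C → aldehyde.
pendant –OC(=O)CH3: an acyloxy group → ester.
–C(=O)– with carbon on both sides → ketone.
C–N–C with sp³ carbons and no adjacent C=O → amine (secondary).
pendant –C(=O)X: carbonyl C bonded to C and halogen → acyl halide.
pendant –CH2OCH3: C–O–C linkage → ether.
pendant –CHO: carbonyl C bonded to C and H → aldehyde.
pendant –COCH3: carbonyl C bonded to two carbons → ketone.
C=C double bond → alkene.
pendant –CHO: carbonyl C bonded to C and H → aldehyde.
pendant –CHO: carbonyl C bonded to C and H → aldehyde.
halogen on an sp³ carbon → alkyl halide.
Aldehyde appears at: OHC, CH(CHO), CH(CHO), CH(CHO) → 4.

4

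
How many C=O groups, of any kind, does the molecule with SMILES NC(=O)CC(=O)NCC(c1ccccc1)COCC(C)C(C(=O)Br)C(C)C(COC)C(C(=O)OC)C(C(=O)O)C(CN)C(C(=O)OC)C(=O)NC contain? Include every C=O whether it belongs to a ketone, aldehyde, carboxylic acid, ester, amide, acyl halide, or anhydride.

H2NCO: amide, 1 C=O (running total 1).
CH2CONHCH2: amide, 1 C=O (running total 2).
CH(COBr): acyl halide, 1 C=O (running total 3).
CH(COOCH3): ester, 1 C=O (running total 4).
CH(COOH): carboxylic acid, 1 C=O (running total 5).
CH(COOCH3): ester, 1 C=O (running total 6).
CONHCH3: amide, 1 C=O (running total 7).

7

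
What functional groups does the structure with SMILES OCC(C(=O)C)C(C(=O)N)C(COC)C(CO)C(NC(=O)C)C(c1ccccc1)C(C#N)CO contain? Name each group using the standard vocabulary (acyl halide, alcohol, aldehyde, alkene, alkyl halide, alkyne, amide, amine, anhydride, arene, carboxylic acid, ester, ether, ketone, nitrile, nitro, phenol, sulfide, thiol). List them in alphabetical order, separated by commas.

Working along the chain:
  HOCH2: HO– on an sp³ carbon → alcohol.
  CH(COCH3): pendant –COCH3: carbonyl C bonded to two carbons → ketone.
  CH(CONH2): pendant –CONH2: carbonyl C bonded to C and N → amide.
  CH(CH2OCH3): pendant –CH2OCH3: C–O–C linkage → ether.
  CH(CH2OH): pendant –CH2OH on an sp³ backbone C → alcohol.
  CH(NHCOCH3): pendant –NHC(=O)CH3: N bonded to a carbonyl → amide (not amine).
  CH(C6H5): pendant –C6H5: benzene ring → arene.
  CH(CN): pendant –C≡N: nitrile.
  CH2OH: –OH on an sp³ carbon → alcohol.

alcohol, amide, arene, ether, ketone, nitrile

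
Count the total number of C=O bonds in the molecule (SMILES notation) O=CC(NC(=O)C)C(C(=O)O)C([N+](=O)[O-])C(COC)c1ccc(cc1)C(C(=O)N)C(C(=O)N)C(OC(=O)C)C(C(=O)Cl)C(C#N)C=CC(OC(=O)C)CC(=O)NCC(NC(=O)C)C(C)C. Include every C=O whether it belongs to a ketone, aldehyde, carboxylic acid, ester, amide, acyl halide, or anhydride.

OHC: aldehyde, 1 C=O (running total 1).
CH(NHCOCH3): amide, 1 C=O (running total 2).
CH(COOH): carboxylic acid, 1 C=O (running total 3).
CH(CONH2): amide, 1 C=O (running total 4).
CH(CONH2): amide, 1 C=O (running total 5).
CH(OCOCH3): ester, 1 C=O (running total 6).
CH(COCl): acyl halide, 1 C=O (running total 7).
CH(OCOCH3): ester, 1 C=O (running total 8).
CH2CONHCH2: amide, 1 C=O (running total 9).
CH(NHCOCH3): amide, 1 C=O (running total 10).

10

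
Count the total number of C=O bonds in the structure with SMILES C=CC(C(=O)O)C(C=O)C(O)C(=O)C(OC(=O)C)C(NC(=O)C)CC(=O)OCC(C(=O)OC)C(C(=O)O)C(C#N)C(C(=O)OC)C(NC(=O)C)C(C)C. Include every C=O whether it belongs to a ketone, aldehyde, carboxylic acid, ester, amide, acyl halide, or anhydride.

CH(COOH): carboxylic acid, 1 C=O (running total 1).
CH(CHO): aldehyde, 1 C=O (running total 2).
CO: ketone, 1 C=O (running total 3).
CH(OCOCH3): ester, 1 C=O (running total 4).
CH(NHCOCH3): amide, 1 C=O (running total 5).
CH2COOCH2: ester, 1 C=O (running total 6).
CH(COOCH3): ester, 1 C=O (running total 7).
CH(COOH): carboxylic acid, 1 C=O (running total 8).
CH(COOCH3): ester, 1 C=O (running total 9).
CH(NHCOCH3): amide, 1 C=O (running total 10).

10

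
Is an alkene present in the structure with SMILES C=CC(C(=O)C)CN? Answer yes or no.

C=C double bond → alkene.
pendant –COCH3: carbonyl C bonded to two carbons → ketone.
–NH2 on an sp³ carbon with no adjacent C=O → amine.
The CH2=CH segment supplies the alkene: C=C double bond → alkene.

yes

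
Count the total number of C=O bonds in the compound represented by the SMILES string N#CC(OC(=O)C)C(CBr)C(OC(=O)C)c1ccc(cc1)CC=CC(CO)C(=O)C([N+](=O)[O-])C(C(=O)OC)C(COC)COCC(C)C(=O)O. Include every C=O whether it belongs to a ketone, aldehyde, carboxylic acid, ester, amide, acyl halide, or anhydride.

CH(OCOCH3): ester, 1 C=O (running total 1).
CH(OCOCH3): ester, 1 C=O (running total 2).
CO: ketone, 1 C=O (running total 3).
CH(COOCH3): ester, 1 C=O (running total 4).
COOH: carboxylic acid, 1 C=O (running total 5).

5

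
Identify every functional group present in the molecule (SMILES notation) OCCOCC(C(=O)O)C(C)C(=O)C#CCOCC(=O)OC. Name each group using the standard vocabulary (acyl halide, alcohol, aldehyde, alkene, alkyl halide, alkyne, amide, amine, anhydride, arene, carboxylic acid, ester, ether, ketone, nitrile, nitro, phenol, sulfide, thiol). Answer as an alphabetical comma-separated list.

alcohol, alkyne, carboxylic acid, ester, ether, ketone

Reading the structure from left to right:
  HOCH2: HO– on an sp³ carbon → alcohol.
  CH2OCH2: C–O–C with sp³ carbons on both sides and no adjacent C=O → ether.
  CH(COOH): pendant –COOH: carbonyl C bonded to C and –OH → carboxylic acid.
  CO: –C(=O)– with carbon on both sides → ketone.
  C≡C: C≡C triple bond → alkyne.
  CH2OCH2: C–O–C with sp³ carbons on both sides and no adjacent C=O → ether.
  COOCH3: –C(=O)OCH3: carbonyl C bonded to C and to –OCH3 → ester (not ketone + ether).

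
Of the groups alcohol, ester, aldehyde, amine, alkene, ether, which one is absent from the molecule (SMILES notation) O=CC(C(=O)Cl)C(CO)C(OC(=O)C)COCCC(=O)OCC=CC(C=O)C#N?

amine

alkene: present (CH=CH — C=C double bond → alkene).
ester: present (CH(OCOCH3) — pendant –OC(=O)CH3: an acyloxy group → ester).
ether: present (CH2OCH2 — C–O–C with sp³ carbons on both sides and no adjacent C=O → ether).
alcohol: present (CH(CH2OH) — pendant –CH2OH on an sp³ backbone C → alcohol).
aldehyde: present (OHC — terminal –CHO: carbonyl C bonded to H and C → aldehyde).
amine: no segment matches this pattern.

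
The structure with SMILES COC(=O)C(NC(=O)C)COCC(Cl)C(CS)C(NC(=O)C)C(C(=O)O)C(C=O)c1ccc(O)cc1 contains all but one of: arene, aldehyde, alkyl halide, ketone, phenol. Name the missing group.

phenol: present (C6H4OH — –OH attached directly to an aromatic ring → phenol (not alcohol); the ring itself is an arene).
aldehyde: present (CH(CHO) — pendant –CHO: carbonyl C bonded to C and H → aldehyde).
arene: present (C6H4OH — –OH attached directly to an aromatic ring → phenol (not alcohol); the ring itself is an arene).
alkyl halide: present (CH(Cl) — halogen on an sp³ carbon → alkyl halide).
ketone: absent. In CH3OOC, the C=O is bonded to an –O–C group, which defines an ester, not a ketone. In CH(NHCOCH3), the C=O is bonded to nitrogen, which defines an amide, not a ketone. In CH(COOH), the C=O bears an –OH, making it a carboxylic acid rather than a ketone. In CH(CHO), the carbonyl carbon carries an H, so it is an aldehyde, not a ketone.

ketone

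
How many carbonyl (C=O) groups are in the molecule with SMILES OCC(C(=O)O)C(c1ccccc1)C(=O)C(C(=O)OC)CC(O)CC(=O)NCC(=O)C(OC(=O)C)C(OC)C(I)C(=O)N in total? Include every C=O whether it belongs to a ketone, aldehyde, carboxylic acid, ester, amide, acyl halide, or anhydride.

7

CH(COOH): carboxylic acid, 1 C=O (running total 1).
CO: ketone, 1 C=O (running total 2).
CH(COOCH3): ester, 1 C=O (running total 3).
CH2CONHCH2: amide, 1 C=O (running total 4).
CO: ketone, 1 C=O (running total 5).
CH(OCOCH3): ester, 1 C=O (running total 6).
CONH2: amide, 1 C=O (running total 7).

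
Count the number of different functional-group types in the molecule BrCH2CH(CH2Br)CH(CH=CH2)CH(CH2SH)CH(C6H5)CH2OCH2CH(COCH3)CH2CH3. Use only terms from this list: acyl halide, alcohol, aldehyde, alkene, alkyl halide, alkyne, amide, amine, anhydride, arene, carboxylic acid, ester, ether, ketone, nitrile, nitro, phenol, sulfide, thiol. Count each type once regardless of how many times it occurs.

Taking each segment in turn:
  BrCH2: halogen on an sp³ carbon → alkyl halide.
  CH(CH2Br): pendant –CH2X: halogen on sp³ carbon → alkyl halide.
  CH(CH=CH2): pendant –CH=CH2: C=C double bond → alkene.
  CH(CH2SH): pendant –CH2SH → thiol.
  CH(C6H5): pendant –C6H5: benzene ring → arene.
  CH2OCH2: C–O–C with sp³ carbons on both sides and no adjacent C=O → ether.
  CH(COCH3): pendant –COCH3: carbonyl C bonded to two carbons → ketone.
Distinct types present: alkene, alkyl halide, arene, ether, ketone, thiol.

6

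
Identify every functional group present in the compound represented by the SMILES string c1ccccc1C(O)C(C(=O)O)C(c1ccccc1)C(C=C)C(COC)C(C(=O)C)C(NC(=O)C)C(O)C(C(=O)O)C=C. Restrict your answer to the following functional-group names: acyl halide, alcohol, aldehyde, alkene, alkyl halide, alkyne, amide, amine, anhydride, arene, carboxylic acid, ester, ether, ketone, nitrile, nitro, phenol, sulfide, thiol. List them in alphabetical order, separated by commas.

alcohol, alkene, amide, arene, carboxylic acid, ether, ketone

Working along the chain:
  C6H5: C6H5– phenyl ring → arene.
  CH(OH): –OH on an sp³ carbon → alcohol (secondary).
  CH(COOH): pendant –COOH: carbonyl C bonded to C and –OH → carboxylic acid.
  CH(C6H5): pendant –C6H5: benzene ring → arene.
  CH(CH=CH2): pendant –CH=CH2: C=C double bond → alkene.
  CH(CH2OCH3): pendant –CH2OCH3: C–O–C linkage → ether.
  CH(COCH3): pendant –COCH3: carbonyl C bonded to two carbons → ketone.
  CH(NHCOCH3): pendant –NHC(=O)CH3: N bonded to a carbonyl → amide (not amine).
  CH(OH): –OH on an sp³ carbon → alcohol (secondary).
  CH(COOH): pendant –COOH: carbonyl C bonded to C and –OH → carboxylic acid.
  CH=CH2: C=C double bond → alkene.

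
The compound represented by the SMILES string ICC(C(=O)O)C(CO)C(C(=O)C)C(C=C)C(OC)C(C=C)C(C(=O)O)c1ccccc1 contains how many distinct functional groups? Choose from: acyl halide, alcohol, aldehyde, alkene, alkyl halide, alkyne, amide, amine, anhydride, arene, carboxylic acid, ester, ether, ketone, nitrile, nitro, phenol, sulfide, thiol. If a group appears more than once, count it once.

halogen on an sp³ carbon → alkyl halide.
pendant –COOH: carbonyl C bonded to C and –OH → carboxylic acid.
pendant –CH2OH on an sp³ backbone C → alcohol.
pendant –COCH3: carbonyl C bonded to two carbons → ketone.
pendant –CH=CH2: C=C double bond → alkene.
pendant –OCH3: C–O–C with sp³ C, no adjacent C=O → ether.
pendant –CH=CH2: C=C double bond → alkene.
pendant –COOH: carbonyl C bonded to C and –OH → carboxylic acid.
–C6H5 phenyl ring → arene.
Distinct types present: alcohol, alkene, alkyl halide, arene, carboxylic acid, ether, ketone.

7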